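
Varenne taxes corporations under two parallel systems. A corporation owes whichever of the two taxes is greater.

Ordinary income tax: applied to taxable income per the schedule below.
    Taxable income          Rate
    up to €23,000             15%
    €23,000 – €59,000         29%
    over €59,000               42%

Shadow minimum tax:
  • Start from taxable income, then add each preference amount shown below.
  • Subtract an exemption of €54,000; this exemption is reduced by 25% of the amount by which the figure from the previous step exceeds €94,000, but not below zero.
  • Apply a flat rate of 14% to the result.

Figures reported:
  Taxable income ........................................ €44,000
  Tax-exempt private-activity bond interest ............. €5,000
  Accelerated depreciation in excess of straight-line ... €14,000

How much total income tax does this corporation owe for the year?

Shadow minimum tax:
  Adjusted income: €44,000 + €5,000 + €14,000 = €63,000
  Exemption: €63,000 ≤ €94,000, so full €54,000 applies
  Base: €63,000 − €54,000 = €9,000
  €9,000 × 14% = €1,260

Ordinary income tax:
  €23,000 × 15% = €3,450
  €21,000 × 29% = €6,090
  → €9,540

€9,540 > €1,260, so the ordinary income tax governs.

€9,540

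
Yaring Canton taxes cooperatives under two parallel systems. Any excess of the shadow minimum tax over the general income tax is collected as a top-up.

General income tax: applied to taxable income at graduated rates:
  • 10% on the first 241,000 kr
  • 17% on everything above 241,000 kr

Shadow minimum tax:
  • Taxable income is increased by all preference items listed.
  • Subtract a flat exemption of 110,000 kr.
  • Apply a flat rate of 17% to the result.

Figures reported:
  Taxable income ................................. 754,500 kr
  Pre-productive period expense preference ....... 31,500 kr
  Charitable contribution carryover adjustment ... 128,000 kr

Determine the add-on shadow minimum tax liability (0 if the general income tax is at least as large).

General income tax:
  241,000 kr × 10% = 24,100 kr
  513,500 kr × 17% = 87,295 kr
  → 111,395 kr

Shadow minimum tax:
  Adjusted income: 754,500 kr + 31,500 kr + 128,000 kr = 914,000 kr
  Less exemption 110,000 kr → base 804,000 kr
  804,000 kr × 17% = 136,680 kr

Excess of shadow minimum tax over general income tax: 136,680 kr − 111,395 kr = 25,285 kr.

25,285 kr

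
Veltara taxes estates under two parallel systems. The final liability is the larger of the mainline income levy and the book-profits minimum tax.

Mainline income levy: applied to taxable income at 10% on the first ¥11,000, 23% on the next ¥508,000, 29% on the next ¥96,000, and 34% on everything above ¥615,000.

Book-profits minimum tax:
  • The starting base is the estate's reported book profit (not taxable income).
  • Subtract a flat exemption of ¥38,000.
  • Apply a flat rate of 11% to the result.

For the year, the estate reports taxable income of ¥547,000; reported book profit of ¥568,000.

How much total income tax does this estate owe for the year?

Book-profits minimum tax:
  Base (reported book profit): ¥568,000
  Less exemption ¥38,000 → base ¥530,000
  ¥530,000 × 11% = ¥58,300

Mainline income levy:
  ¥11,000 × 10% = ¥1,100
  ¥508,000 × 23% = ¥116,840
  ¥28,000 × 29% = ¥8,120
  → ¥126,060

¥126,060 > ¥58,300, so the mainline income levy governs.

¥126,060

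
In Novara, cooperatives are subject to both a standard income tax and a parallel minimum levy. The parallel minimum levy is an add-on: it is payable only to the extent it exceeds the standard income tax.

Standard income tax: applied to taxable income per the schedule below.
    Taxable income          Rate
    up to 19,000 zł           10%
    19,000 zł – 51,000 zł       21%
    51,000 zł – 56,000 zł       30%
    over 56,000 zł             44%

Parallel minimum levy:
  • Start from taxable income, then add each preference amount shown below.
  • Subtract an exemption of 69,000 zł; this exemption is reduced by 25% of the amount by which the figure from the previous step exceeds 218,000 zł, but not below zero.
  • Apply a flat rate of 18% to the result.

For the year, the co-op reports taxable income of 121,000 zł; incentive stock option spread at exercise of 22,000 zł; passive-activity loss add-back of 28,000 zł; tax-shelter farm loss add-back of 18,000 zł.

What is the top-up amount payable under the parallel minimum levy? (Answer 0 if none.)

Standard income tax:
  19,000 zł × 10% = 1,900 zł
  32,000 zł × 21% = 6,720 zł
  5,000 zł × 30% = 1,500 zł
  65,000 zł × 44% = 28,600 zł
  → 38,720 zł

Parallel minimum levy:
  Adjusted income: 121,000 zł + 22,000 zł + 28,000 zł + 18,000 zł = 189,000 zł
  Exemption: 189,000 zł ≤ 218,000 zł, so full 69,000 zł applies
  Base: 189,000 zł − 69,000 zł = 120,000 zł
  120,000 zł × 18% = 21,600 zł

21,600 zł ≤ 38,720 zł, so no add-on is due.

0 zł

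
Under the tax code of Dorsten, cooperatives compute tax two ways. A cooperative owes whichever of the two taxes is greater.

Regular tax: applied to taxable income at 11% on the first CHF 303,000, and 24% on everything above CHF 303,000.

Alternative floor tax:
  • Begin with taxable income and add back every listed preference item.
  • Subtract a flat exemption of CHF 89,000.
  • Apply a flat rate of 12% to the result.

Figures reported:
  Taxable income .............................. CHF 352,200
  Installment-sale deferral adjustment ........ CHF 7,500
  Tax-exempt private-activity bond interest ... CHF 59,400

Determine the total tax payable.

Regular tax:
  CHF 303,000 × 11% = CHF 33,330
  CHF 49,200 × 24% = CHF 11,808
  → CHF 45,138

Alternative floor tax:
  Adjusted income: CHF 352,200 + CHF 7,500 + CHF 59,400 = CHF 419,100
  Less exemption CHF 89,000 → base CHF 330,100
  CHF 330,100 × 12% = CHF 39,612

CHF 45,138 > CHF 39,612, so the regular tax governs.

CHF 45,138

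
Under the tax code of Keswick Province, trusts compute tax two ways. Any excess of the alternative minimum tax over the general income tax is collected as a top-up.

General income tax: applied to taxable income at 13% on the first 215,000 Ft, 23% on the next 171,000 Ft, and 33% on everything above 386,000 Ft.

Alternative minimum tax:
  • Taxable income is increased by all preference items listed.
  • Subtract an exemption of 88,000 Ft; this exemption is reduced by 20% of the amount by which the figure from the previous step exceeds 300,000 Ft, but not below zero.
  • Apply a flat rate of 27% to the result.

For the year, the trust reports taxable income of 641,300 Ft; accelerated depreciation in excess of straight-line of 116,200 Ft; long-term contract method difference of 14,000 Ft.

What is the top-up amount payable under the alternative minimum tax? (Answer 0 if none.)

Alternative minimum tax:
  Adjusted income: 641,300 Ft + 116,200 Ft + 14,000 Ft = 771,500 Ft
  Exemption: 20% × (771,500 Ft − 300,000 Ft) = 94,300 Ft ≥ 88,000 Ft, so the exemption is fully phased out
  Base: 771,500 Ft − 0 Ft = 771,500 Ft
  771,500 Ft × 27% = 208,305 Ft

General income tax:
  215,000 Ft × 13% = 27,950 Ft
  171,000 Ft × 23% = 39,330 Ft
  255,300 Ft × 33% = 84,249 Ft
  → 151,529 Ft

Excess of alternative minimum tax over general income tax: 208,305 Ft − 151,529 Ft = 56,776 Ft.

56,776 Ft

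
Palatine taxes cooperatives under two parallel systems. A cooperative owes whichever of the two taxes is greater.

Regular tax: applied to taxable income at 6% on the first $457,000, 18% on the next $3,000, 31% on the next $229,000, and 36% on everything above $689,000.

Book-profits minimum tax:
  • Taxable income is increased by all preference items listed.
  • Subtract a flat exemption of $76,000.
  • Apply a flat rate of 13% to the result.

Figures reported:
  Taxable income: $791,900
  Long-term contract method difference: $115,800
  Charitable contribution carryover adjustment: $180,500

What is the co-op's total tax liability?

Book-profits minimum tax:
  Adjusted income: $791,900 + $115,800 + $180,500 = $1,088,200
  Less exemption $76,000 → base $1,012,200
  $1,012,200 × 13% = $131,586

Regular tax:
  $457,000 × 6% = $27,420
  $3,000 × 18% = $540
  $229,000 × 31% = $70,990
  $102,900 × 36% = $37,044
  → $135,994

$135,994 > $131,586, so the regular tax governs.

$135,994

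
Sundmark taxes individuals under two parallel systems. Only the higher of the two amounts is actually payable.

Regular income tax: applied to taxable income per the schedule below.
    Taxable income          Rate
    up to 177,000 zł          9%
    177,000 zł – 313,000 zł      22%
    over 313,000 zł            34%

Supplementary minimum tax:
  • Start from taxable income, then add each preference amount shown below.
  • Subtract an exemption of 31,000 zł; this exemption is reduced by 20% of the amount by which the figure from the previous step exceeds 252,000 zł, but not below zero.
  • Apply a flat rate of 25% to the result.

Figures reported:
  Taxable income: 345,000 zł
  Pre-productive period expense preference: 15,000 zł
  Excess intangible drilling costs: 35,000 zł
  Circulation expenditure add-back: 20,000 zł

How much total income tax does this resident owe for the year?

103,750 zł

Supplementary minimum tax:
  Adjusted income: 345,000 zł + 15,000 zł + 35,000 zł + 20,000 zł = 415,000 zł
  Exemption: 20% × (415,000 zł − 252,000 zł) = 32,600 zł ≥ 31,000 zł, so the exemption is fully phased out
  Base: 415,000 zł − 0 zł = 415,000 zł
  415,000 zł × 25% = 103,750 zł

Regular income tax:
  177,000 zł × 9% = 15,930 zł
  136,000 zł × 22% = 29,920 zł
  32,000 zł × 34% = 10,880 zł
  → 56,730 zł

103,750 zł > 56,730 zł, so the supplementary minimum tax is the binding amount.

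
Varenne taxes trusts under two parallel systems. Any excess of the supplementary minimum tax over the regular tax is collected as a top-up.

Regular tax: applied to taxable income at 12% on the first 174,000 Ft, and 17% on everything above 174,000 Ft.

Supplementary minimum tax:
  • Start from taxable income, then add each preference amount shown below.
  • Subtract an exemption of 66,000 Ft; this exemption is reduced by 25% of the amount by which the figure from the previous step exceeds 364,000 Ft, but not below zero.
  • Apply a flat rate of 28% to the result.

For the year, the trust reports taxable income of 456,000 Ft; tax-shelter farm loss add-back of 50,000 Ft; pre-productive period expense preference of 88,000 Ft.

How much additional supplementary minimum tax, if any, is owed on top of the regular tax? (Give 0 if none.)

95,120 Ft

Regular tax:
  174,000 Ft × 12% = 20,880 Ft
  282,000 Ft × 17% = 47,940 Ft
  → 68,820 Ft

Supplementary minimum tax:
  Adjusted income: 456,000 Ft + 50,000 Ft + 88,000 Ft = 594,000 Ft
  Exemption: 66,000 Ft − 25% × (594,000 Ft − 364,000 Ft) = 66,000 Ft − 57,500 Ft = 8,500 Ft
  Base: 594,000 Ft − 8,500 Ft = 585,500 Ft
  585,500 Ft × 28% = 163,940 Ft

Excess of supplementary minimum tax over regular tax: 163,940 Ft − 68,820 Ft = 95,120 Ft.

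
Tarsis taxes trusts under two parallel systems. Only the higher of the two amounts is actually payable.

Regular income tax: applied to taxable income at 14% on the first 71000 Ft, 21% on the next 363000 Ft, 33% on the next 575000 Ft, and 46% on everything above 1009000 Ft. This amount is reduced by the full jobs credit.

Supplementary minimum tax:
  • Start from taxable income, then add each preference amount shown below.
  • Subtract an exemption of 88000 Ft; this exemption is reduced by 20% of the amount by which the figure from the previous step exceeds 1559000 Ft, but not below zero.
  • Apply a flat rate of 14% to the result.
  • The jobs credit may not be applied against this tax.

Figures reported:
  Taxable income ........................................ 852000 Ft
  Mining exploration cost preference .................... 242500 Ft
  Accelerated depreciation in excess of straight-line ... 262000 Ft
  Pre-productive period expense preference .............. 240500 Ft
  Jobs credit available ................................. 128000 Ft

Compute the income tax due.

Supplementary minimum tax:
  Adjusted income: 852000 Ft + 242500 Ft + 262000 Ft + 240500 Ft = 1597000 Ft
  Exemption: 88000 Ft − 20% × (1597000 Ft − 1559000 Ft) = 88000 Ft − 7600 Ft = 80400 Ft
  Base: 1597000 Ft − 80400 Ft = 1516600 Ft
  1516600 Ft × 14% = 212324 Ft

Regular income tax:
  71000 Ft × 14% = 9940 Ft
  363000 Ft × 21% = 76230 Ft
  418000 Ft × 33% = 137940 Ft
  → 224110 Ft
  Less jobs credit 128000 Ft → 96110 Ft

212324 Ft > 96110 Ft, so the supplementary minimum tax is the binding amount.

212324 Ft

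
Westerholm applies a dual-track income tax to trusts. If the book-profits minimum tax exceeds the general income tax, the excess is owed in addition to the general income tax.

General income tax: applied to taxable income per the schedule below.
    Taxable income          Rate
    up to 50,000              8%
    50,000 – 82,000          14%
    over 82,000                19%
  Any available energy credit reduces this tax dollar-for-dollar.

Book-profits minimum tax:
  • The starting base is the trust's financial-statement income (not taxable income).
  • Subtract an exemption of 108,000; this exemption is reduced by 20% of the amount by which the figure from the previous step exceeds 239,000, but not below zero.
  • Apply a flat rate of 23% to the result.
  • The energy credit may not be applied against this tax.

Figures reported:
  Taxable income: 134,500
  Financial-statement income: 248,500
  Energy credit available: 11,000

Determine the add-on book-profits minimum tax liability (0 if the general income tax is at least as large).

General income tax:
  50,000 × 8% = 4,000
  32,000 × 14% = 4,480
  52,500 × 19% = 9,975
  → 18,455
  Less energy credit 11,000 → 7,455

Book-profits minimum tax:
  Base (financial-statement income): 248,500
  Exemption: 108,000 − 20% × (248,500 − 239,000) = 108,000 − 1,900 = 106,100
  Base: 248,500 − 106,100 = 142,400
  142,400 × 23% = 32,752

Excess of book-profits minimum tax over general income tax: 32,752 − 7,455 = 25,297.

25,297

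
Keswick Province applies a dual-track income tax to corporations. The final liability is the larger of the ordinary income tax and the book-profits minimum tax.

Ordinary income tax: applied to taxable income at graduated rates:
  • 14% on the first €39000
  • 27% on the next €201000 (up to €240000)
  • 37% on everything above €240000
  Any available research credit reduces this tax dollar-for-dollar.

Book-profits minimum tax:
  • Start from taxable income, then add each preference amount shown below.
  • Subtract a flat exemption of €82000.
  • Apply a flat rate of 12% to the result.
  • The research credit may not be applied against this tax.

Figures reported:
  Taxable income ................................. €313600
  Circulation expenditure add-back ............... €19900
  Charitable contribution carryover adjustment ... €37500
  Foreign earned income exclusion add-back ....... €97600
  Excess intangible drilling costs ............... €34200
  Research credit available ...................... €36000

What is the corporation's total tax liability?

€50962

Ordinary income tax:
  €39000 × 14% = €5460
  €201000 × 27% = €54270
  €73600 × 37% = €27232
  → €86962
  Less research credit €36000 → €50962

Book-profits minimum tax:
  Adjusted income: €313600 + €19900 + €37500 + €97600 + €34200 = €502800
  Less exemption €82000 → base €420800
  €420800 × 12% = €50496

€50962 > €50496, so the ordinary income tax governs.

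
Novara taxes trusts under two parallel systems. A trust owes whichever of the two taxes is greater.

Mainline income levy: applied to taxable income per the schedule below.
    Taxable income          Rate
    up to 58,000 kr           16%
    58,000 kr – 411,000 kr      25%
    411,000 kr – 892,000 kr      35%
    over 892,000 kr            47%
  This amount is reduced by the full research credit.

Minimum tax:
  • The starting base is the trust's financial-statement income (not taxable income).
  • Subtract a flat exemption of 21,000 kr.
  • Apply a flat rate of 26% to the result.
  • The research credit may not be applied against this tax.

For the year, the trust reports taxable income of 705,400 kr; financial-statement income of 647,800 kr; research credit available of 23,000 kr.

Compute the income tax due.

177,570 kr

Minimum tax:
  Base (financial-statement income): 647,800 kr
  Less exemption 21,000 kr → base 626,800 kr
  626,800 kr × 26% = 162,968 kr

Mainline income levy:
  58,000 kr × 16% = 9,280 kr
  353,000 kr × 25% = 88,250 kr
  294,400 kr × 35% = 103,040 kr
  → 200,570 kr
  Less research credit 23,000 kr → 177,570 kr

177,570 kr > 162,968 kr, so the mainline income levy governs.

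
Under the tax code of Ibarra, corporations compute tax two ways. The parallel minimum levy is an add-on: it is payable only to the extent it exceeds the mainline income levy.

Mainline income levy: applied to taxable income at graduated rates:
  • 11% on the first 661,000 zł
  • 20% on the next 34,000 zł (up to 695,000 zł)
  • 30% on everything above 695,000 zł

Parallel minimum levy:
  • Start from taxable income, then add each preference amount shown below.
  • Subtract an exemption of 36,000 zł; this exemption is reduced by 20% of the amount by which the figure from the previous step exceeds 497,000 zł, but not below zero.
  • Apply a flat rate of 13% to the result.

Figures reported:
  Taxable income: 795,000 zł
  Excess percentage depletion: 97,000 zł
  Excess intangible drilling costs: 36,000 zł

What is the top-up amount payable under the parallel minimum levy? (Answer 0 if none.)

11,130 zł

Parallel minimum levy:
  Adjusted income: 795,000 zł + 97,000 zł + 36,000 zł = 928,000 zł
  Exemption: 20% × (928,000 zł − 497,000 zł) = 86,200 zł ≥ 36,000 zł, so the exemption is fully phased out
  Base: 928,000 zł − 0 zł = 928,000 zł
  928,000 zł × 13% = 120,640 zł

Mainline income levy:
  661,000 zł × 11% = 72,710 zł
  34,000 zł × 20% = 6,800 zł
  100,000 zł × 30% = 30,000 zł
  → 109,510 zł

Excess of parallel minimum levy over mainline income levy: 120,640 zł − 109,510 zł = 11,130 zł.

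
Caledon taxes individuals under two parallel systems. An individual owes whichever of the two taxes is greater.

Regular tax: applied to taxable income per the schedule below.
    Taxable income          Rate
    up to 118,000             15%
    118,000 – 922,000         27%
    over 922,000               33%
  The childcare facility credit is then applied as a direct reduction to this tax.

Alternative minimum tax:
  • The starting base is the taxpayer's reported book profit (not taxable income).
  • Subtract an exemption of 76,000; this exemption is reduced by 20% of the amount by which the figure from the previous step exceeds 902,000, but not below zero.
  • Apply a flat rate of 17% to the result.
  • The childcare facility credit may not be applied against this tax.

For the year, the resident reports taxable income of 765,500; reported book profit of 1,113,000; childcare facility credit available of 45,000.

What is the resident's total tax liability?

Regular tax:
  118,000 × 15% = 17,700
  647,500 × 27% = 174,825
  → 192,525
  Less childcare facility credit 45,000 → 147,525

Alternative minimum tax:
  Base (reported book profit): 1,113,000
  Exemption: 76,000 − 20% × (1,113,000 − 902,000) = 76,000 − 42,200 = 33,800
  Base: 1,113,000 − 33,800 = 1,079,200
  1,079,200 × 17% = 183,464

183,464 > 147,525, so the alternative minimum tax is the binding amount.

183,464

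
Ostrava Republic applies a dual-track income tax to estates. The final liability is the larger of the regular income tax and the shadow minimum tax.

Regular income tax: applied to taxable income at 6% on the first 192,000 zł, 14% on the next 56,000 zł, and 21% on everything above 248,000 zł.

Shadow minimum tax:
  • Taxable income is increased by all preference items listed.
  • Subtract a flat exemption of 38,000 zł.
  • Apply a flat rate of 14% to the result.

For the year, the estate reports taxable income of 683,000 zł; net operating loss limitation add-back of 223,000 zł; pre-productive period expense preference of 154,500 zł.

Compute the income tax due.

143,150 zł

Shadow minimum tax:
  Adjusted income: 683,000 zł + 223,000 zł + 154,500 zł = 1,060,500 zł
  Less exemption 38,000 zł → base 1,022,500 zł
  1,022,500 zł × 14% = 143,150 zł

Regular income tax:
  192,000 zł × 6% = 11,520 zł
  56,000 zł × 14% = 7,840 zł
  435,000 zł × 21% = 91,350 zł
  → 110,710 zł

143,150 zł > 110,710 zł, so the shadow minimum tax is the binding amount.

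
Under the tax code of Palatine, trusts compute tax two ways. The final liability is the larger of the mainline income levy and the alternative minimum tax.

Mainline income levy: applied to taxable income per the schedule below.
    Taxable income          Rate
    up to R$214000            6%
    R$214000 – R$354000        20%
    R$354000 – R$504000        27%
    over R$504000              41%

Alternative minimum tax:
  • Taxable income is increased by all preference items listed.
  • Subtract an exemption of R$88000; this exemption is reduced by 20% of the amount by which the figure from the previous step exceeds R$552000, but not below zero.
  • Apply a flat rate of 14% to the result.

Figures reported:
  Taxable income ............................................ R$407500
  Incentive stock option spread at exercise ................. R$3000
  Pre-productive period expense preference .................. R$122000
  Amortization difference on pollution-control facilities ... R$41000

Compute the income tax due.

R$68572

Alternative minimum tax:
  Adjusted income: R$407500 + R$3000 + R$122000 + R$41000 = R$573500
  Exemption: R$88000 − 20% × (R$573500 − R$552000) = R$88000 − R$4300 = R$83700
  Base: R$573500 − R$83700 = R$489800
  R$489800 × 14% = R$68572

Mainline income levy:
  R$214000 × 6% = R$12840
  R$140000 × 20% = R$28000
  R$53500 × 27% = R$14445
  → R$55285

R$68572 > R$55285, so the alternative minimum tax is the binding amount.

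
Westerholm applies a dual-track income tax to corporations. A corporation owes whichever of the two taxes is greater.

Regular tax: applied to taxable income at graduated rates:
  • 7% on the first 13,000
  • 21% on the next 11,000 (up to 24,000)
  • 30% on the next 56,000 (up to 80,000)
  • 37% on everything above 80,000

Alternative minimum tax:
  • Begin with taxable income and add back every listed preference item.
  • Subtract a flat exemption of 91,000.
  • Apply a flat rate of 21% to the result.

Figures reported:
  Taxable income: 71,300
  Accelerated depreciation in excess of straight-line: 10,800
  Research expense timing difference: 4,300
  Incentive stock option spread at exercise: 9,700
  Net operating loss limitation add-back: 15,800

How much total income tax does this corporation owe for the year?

Regular tax:
  13,000 × 7% = 910
  11,000 × 21% = 2,310
  47,300 × 30% = 14,190
  → 17,410

Alternative minimum tax:
  Adjusted income: 71,300 + 10,800 + 4,300 + 9,700 + 15,800 = 111,900
  Less exemption 91,000 → base 20,900
  20,900 × 21% = 4,389

17,410 > 4,389, so the regular tax governs.

17,410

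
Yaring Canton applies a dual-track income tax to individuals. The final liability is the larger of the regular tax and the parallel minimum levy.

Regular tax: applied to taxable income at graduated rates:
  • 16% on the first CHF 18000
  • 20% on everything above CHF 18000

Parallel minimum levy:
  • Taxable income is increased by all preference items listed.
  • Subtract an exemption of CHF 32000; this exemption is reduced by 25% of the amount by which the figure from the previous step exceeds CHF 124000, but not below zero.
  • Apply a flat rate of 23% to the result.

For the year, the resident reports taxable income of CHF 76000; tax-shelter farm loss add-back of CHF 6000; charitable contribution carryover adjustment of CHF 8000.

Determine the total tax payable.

CHF 14480

Regular tax:
  CHF 18000 × 16% = CHF 2880
  CHF 58000 × 20% = CHF 11600
  → CHF 14480

Parallel minimum levy:
  Adjusted income: CHF 76000 + CHF 6000 + CHF 8000 = CHF 90000
  Exemption: CHF 90000 ≤ CHF 124000, so full CHF 32000 applies
  Base: CHF 90000 − CHF 32000 = CHF 58000
  CHF 58000 × 23% = CHF 13340

CHF 14480 > CHF 13340, so the regular tax governs.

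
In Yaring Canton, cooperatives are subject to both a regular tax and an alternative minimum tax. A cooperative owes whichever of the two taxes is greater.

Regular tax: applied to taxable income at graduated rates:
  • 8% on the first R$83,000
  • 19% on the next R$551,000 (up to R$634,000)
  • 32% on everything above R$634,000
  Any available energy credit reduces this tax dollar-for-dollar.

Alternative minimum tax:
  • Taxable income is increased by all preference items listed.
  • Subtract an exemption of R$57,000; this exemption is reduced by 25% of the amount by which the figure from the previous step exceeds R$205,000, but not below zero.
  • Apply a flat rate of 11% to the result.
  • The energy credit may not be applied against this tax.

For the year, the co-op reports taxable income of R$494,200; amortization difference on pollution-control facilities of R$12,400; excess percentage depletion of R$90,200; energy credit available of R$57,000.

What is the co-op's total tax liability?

Regular tax:
  R$83,000 × 8% = R$6,640
  R$411,200 × 19% = R$78,128
  → R$84,768
  Less energy credit R$57,000 → R$27,768

Alternative minimum tax:
  Adjusted income: R$494,200 + R$12,400 + R$90,200 = R$596,800
  Exemption: 25% × (R$596,800 − R$205,000) = R$97,950 ≥ R$57,000, so the exemption is fully phased out
  Base: R$596,800 − R$0 = R$596,800
  R$596,800 × 11% = R$65,648

R$65,648 > R$27,768, so the alternative minimum tax is the binding amount.

R$65,648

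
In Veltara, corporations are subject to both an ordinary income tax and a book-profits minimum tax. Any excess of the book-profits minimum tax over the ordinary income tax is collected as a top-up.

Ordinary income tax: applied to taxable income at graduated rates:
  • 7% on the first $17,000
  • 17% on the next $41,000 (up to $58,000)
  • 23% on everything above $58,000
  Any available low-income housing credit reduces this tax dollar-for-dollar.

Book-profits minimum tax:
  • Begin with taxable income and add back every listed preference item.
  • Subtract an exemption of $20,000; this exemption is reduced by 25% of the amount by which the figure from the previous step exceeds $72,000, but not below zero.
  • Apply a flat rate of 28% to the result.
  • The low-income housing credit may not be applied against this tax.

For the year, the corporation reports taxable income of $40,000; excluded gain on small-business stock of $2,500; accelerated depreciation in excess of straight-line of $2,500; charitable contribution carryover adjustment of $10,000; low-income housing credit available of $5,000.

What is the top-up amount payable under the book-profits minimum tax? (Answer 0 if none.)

Ordinary income tax:
  $17,000 × 7% = $1,190
  $23,000 × 17% = $3,910
  → $5,100
  Less low-income housing credit $5,000 → $100

Book-profits minimum tax:
  Adjusted income: $40,000 + $2,500 + $2,500 + $10,000 = $55,000
  Exemption: $55,000 ≤ $72,000, so full $20,000 applies
  Base: $55,000 − $20,000 = $35,000
  $35,000 × 28% = $9,800

Excess of book-profits minimum tax over ordinary income tax: $9,800 − $100 = $9,700.

$9,700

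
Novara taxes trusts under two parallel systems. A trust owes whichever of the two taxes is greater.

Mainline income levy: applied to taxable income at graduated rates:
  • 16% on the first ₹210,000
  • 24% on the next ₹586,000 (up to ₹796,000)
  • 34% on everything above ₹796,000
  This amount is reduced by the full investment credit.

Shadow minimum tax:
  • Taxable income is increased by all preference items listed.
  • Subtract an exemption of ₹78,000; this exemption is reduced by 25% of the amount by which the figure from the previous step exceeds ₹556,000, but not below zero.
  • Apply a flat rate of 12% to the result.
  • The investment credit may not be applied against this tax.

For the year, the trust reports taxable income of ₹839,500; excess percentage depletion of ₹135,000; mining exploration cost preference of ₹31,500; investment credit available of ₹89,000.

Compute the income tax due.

Shadow minimum tax:
  Adjusted income: ₹839,500 + ₹135,000 + ₹31,500 = ₹1,006,000
  Exemption: 25% × (₹1,006,000 − ₹556,000) = ₹112,500 ≥ ₹78,000, so the exemption is fully phased out
  Base: ₹1,006,000 − ₹0 = ₹1,006,000
  ₹1,006,000 × 12% = ₹120,720

Mainline income levy:
  ₹210,000 × 16% = ₹33,600
  ₹586,000 × 24% = ₹140,640
  ₹43,500 × 34% = ₹14,790
  → ₹189,030
  Less investment credit ₹89,000 → ₹100,030

₹120,720 > ₹100,030, so the shadow minimum tax is the binding amount.

₹120,720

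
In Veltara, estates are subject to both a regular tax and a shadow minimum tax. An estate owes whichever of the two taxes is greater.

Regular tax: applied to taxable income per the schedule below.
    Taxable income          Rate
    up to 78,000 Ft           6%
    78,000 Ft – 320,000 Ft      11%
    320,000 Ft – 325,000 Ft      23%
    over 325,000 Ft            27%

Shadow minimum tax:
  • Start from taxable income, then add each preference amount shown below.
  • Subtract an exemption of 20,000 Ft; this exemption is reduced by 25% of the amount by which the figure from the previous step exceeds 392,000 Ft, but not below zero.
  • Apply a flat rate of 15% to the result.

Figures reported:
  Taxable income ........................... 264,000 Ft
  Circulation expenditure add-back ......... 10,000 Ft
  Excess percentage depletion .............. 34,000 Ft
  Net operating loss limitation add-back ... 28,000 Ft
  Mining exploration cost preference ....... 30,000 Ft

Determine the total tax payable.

Regular tax:
  78,000 Ft × 6% = 4,680 Ft
  186,000 Ft × 11% = 20,460 Ft
  → 25,140 Ft

Shadow minimum tax:
  Adjusted income: 264,000 Ft + 10,000 Ft + 34,000 Ft + 28,000 Ft + 30,000 Ft = 366,000 Ft
  Exemption: 366,000 Ft ≤ 392,000 Ft, so full 20,000 Ft applies
  Base: 366,000 Ft − 20,000 Ft = 346,000 Ft
  346,000 Ft × 15% = 51,900 Ft

51,900 Ft > 25,140 Ft, so the shadow minimum tax is the binding amount.

51,900 Ft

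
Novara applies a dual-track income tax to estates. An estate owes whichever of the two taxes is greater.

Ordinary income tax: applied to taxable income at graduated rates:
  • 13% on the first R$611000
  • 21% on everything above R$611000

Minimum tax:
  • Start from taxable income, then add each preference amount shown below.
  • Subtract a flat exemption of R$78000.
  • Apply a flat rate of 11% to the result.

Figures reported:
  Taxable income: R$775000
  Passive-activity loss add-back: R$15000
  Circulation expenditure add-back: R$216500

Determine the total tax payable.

Minimum tax:
  Adjusted income: R$775000 + R$15000 + R$216500 = R$1006500
  Less exemption R$78000 → base R$928500
  R$928500 × 11% = R$102135

Ordinary income tax:
  R$611000 × 13% = R$79430
  R$164000 × 21% = R$34440
  → R$113870

R$113870 > R$102135, so the ordinary income tax governs.

R$113870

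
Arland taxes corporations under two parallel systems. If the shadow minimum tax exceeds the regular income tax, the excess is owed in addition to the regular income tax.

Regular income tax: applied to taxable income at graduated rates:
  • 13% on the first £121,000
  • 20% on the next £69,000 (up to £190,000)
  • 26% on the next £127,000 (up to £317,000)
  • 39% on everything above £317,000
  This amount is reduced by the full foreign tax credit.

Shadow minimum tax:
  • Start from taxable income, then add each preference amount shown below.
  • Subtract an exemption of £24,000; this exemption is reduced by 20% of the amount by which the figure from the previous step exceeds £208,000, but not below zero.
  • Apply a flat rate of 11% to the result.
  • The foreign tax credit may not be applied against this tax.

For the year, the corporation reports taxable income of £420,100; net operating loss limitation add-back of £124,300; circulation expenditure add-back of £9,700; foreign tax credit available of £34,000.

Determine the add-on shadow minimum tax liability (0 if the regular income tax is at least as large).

£0

Shadow minimum tax:
  Adjusted income: £420,100 + £124,300 + £9,700 = £554,100
  Exemption: 20% × (£554,100 − £208,000) = £69,220 ≥ £24,000, so the exemption is fully phased out
  Base: £554,100 − £0 = £554,100
  £554,100 × 11% = £60,951

Regular income tax:
  £121,000 × 13% = £15,730
  £69,000 × 20% = £13,800
  £127,000 × 26% = £33,020
  £103,100 × 39% = £40,209
  → £102,759
  Less foreign tax credit £34,000 → £68,759

£60,951 ≤ £68,759, so no add-on is due.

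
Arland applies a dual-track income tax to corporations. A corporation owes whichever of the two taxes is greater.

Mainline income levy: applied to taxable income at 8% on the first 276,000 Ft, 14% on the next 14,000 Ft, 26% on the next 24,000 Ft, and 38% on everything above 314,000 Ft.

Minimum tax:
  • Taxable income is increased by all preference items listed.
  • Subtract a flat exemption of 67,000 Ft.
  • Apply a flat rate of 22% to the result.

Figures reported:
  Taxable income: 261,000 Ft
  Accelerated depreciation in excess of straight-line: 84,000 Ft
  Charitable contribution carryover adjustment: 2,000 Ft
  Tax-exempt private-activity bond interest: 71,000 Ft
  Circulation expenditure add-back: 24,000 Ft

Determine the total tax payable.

Minimum tax:
  Adjusted income: 261,000 Ft + 84,000 Ft + 2,000 Ft + 71,000 Ft + 24,000 Ft = 442,000 Ft
  Less exemption 67,000 Ft → base 375,000 Ft
  375,000 Ft × 22% = 82,500 Ft

Mainline income levy:
  261,000 Ft × 8% = 20,880 Ft

82,500 Ft > 20,880 Ft, so the minimum tax is the binding amount.

82,500 Ft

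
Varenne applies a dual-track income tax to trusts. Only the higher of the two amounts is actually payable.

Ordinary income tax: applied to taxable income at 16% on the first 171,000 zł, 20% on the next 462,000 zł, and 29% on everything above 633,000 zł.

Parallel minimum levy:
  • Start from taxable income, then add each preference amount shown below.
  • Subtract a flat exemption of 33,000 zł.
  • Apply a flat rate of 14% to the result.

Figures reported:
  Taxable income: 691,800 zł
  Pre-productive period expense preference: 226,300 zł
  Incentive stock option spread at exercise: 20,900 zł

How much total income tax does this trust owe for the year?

Ordinary income tax:
  171,000 zł × 16% = 27,360 zł
  462,000 zł × 20% = 92,400 zł
  58,800 zł × 29% = 17,052 zł
  → 136,812 zł

Parallel minimum levy:
  Adjusted income: 691,800 zł + 226,300 zł + 20,900 zł = 939,000 zł
  Less exemption 33,000 zł → base 906,000 zł
  906,000 zł × 14% = 126,840 zł

136,812 zł > 126,840 zł, so the ordinary income tax governs.

136,812 zł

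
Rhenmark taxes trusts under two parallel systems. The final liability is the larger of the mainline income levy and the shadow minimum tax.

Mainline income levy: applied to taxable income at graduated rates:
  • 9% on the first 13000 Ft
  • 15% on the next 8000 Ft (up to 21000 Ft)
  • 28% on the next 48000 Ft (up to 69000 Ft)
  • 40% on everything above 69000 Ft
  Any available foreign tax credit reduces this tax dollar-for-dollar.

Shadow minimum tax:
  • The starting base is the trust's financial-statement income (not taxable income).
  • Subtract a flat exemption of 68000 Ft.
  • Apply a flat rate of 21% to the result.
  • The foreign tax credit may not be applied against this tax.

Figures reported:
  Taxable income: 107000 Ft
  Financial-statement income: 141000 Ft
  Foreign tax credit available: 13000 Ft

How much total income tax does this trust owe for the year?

18010 Ft

Mainline income levy:
  13000 Ft × 9% = 1170 Ft
  8000 Ft × 15% = 1200 Ft
  48000 Ft × 28% = 13440 Ft
  38000 Ft × 40% = 15200 Ft
  → 31010 Ft
  Less foreign tax credit 13000 Ft → 18010 Ft

Shadow minimum tax:
  Base (financial-statement income): 141000 Ft
  Less exemption 68000 Ft → base 73000 Ft
  73000 Ft × 21% = 15330 Ft

18010 Ft > 15330 Ft, so the mainline income levy governs.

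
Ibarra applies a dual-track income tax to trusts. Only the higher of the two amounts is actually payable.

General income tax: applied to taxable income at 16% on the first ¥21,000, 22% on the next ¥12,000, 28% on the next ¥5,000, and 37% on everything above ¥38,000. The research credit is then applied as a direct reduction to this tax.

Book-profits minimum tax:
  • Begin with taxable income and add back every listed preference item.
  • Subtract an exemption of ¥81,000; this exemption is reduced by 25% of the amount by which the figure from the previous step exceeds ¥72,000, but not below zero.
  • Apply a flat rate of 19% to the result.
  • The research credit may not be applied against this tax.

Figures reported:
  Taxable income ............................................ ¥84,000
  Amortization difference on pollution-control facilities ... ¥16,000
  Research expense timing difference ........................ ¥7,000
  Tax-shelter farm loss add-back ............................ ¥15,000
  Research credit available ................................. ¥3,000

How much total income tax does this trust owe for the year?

¥21,420

General income tax:
  ¥21,000 × 16% = ¥3,360
  ¥12,000 × 22% = ¥2,640
  ¥5,000 × 28% = ¥1,400
  ¥46,000 × 37% = ¥17,020
  → ¥24,420
  Less research credit ¥3,000 → ¥21,420

Book-profits minimum tax:
  Adjusted income: ¥84,000 + ¥16,000 + ¥7,000 + ¥15,000 = ¥122,000
  Exemption: ¥81,000 − 25% × (¥122,000 − ¥72,000) = ¥81,000 − ¥12,500 = ¥68,500
  Base: ¥122,000 − ¥68,500 = ¥53,500
  ¥53,500 × 19% = ¥10,165

¥21,420 > ¥10,165, so the general income tax governs.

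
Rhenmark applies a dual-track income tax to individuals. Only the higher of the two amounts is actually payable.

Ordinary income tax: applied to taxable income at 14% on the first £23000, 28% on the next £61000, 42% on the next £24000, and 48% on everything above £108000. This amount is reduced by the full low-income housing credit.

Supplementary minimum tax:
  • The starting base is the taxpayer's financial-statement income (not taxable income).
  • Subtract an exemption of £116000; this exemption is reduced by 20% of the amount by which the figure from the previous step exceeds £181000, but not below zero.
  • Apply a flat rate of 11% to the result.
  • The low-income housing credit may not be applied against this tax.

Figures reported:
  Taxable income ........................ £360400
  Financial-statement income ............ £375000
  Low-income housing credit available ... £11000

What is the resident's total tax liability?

£140532

Supplementary minimum tax:
  Base (financial-statement income): £375000
  Exemption: £116000 − 20% × (£375000 − £181000) = £116000 − £38800 = £77200
  Base: £375000 − £77200 = £297800
  £297800 × 11% = £32758

Ordinary income tax:
  £23000 × 14% = £3220
  £61000 × 28% = £17080
  £24000 × 42% = £10080
  £252400 × 48% = £121152
  → £151532
  Less low-income housing credit £11000 → £140532

£140532 > £32758, so the ordinary income tax governs.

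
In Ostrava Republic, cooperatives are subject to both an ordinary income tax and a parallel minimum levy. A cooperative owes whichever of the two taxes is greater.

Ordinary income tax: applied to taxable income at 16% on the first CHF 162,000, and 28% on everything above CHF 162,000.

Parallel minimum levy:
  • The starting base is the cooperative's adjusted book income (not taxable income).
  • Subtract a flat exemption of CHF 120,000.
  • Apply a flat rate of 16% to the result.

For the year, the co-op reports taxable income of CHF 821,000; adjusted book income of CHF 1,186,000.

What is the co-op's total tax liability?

CHF 210,440

Ordinary income tax:
  CHF 162,000 × 16% = CHF 25,920
  CHF 659,000 × 28% = CHF 184,520
  → CHF 210,440

Parallel minimum levy:
  Base (adjusted book income): CHF 1,186,000
  Less exemption CHF 120,000 → base CHF 1,066,000
  CHF 1,066,000 × 16% = CHF 170,560

CHF 210,440 > CHF 170,560, so the ordinary income tax governs.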